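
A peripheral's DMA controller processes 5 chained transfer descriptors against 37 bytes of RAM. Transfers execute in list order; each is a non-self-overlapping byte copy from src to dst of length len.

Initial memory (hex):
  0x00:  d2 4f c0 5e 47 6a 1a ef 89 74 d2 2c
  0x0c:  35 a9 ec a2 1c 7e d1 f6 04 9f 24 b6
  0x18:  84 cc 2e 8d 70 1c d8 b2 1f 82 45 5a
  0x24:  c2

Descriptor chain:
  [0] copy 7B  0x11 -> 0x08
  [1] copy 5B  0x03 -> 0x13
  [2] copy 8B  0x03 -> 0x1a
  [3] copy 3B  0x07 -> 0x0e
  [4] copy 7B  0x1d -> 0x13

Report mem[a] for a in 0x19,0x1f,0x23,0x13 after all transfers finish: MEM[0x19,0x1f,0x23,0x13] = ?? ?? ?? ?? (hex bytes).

MEM[0x19,0x1f,0x23,0x13] = 5a 7e 5a 1a

#0 dst[0x08+7] := {0x7e,0xd1,0xf6,0x04,0x9f,0x24,0xb6}
#1 dst[0x13+5] := {0x5e,0x47,0x6a,0x1a,0xef}
#2 dst[0x1a+8] := {0x5e,0x47,0x6a,0x1a,0xef,0x7e,0xd1,0xf6}
#3 dst[0x0e+3] := {0xef,0x7e,0xd1}
#4 dst[0x13+7] := {0x1a,0xef,0x7e,0xd1,0xf6,0x45,0x5a}
query mem[0x19]=0x5a, mem[0x1f]=0x7e, mem[0x23]=0x5a, mem[0x13]=0x1a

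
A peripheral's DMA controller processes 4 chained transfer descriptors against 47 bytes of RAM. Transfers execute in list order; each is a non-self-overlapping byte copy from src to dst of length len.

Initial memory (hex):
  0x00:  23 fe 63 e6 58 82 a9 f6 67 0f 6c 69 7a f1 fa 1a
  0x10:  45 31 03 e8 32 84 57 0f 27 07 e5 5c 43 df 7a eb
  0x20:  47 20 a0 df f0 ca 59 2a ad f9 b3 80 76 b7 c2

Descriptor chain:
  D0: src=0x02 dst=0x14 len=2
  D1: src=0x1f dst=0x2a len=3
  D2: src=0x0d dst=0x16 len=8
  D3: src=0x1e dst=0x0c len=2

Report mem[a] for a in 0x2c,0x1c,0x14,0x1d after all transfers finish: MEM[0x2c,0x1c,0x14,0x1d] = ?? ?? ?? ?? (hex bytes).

MEM[0x2c,0x1c,0x14,0x1d] = 20 e8 63 63

D0: mem[0x14..0x15] <- [63 e6]
D1: mem[0x2a..0x2c] <- [eb 47 20]
D2: mem[0x16..0x1d] <- [f1 fa 1a 45 31 03 e8 63]
D3: mem[0x0c..0x0d] <- [7a eb]
query mem[0x2c]=0x20, mem[0x1c]=0xe8, mem[0x14]=0x63, mem[0x1d]=0x63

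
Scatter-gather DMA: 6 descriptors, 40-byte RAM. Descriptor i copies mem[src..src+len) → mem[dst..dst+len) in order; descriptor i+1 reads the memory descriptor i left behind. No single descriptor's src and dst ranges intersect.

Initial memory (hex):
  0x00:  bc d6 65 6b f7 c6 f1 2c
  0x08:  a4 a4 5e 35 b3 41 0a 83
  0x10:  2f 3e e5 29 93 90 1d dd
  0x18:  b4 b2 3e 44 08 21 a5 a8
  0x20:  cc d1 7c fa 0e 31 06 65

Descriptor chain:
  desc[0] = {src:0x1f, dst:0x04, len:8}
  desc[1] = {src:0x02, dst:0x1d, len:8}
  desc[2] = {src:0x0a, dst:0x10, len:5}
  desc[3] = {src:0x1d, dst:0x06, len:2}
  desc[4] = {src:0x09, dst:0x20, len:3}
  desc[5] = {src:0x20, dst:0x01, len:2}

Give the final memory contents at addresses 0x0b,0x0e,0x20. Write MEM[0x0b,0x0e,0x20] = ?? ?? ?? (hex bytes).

MEM[0x0b,0x0e,0x20] = 06 0a 0e

#0 dst[0x04+8] := {0xa8,0xcc,0xd1,0x7c,0xfa,0x0e,0x31,0x06}
#1 dst[0x1d+8] := {0x65,0x6b,0xa8,0xcc,0xd1,0x7c,0xfa,0x0e}
#2 dst[0x10+5] := {0x31,0x06,0xb3,0x41,0x0a}
#3 dst[0x06+2] := {0x65,0x6b}
#4 dst[0x20+3] := {0x0e,0x31,0x06}
#5 dst[0x01+2] := {0x0e,0x31}
query mem[0x0b]=0x06, mem[0x0e]=0x0a, mem[0x20]=0x0e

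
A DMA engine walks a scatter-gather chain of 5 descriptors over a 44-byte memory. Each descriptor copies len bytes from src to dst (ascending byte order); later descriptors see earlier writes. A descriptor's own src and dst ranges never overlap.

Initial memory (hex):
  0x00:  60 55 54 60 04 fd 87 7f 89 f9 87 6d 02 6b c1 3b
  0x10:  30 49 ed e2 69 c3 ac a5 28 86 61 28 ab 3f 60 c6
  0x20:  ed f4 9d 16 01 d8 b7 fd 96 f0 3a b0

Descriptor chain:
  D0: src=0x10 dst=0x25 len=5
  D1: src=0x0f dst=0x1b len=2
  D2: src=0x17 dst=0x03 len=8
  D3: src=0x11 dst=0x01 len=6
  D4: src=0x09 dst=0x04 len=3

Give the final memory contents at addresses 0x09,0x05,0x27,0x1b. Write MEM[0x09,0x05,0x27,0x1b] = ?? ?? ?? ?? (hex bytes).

MEM[0x09,0x05,0x27,0x1b] = 3f 60 ed 3b

[0] 0x10->0x25 len=5 : 30 49 ed e2 69
[1] 0x0f->0x1b len=2 : 3b 30
[2] 0x17->0x03 len=8 : a5 28 86 61 3b 30 3f 60
[3] 0x11->0x01 len=6 : 49 ed e2 69 c3 ac
[4] 0x09->0x04 len=3 : 3f 60 6d
query mem[0x09]=0x3f, mem[0x05]=0x60, mem[0x27]=0xed, mem[0x1b]=0x3b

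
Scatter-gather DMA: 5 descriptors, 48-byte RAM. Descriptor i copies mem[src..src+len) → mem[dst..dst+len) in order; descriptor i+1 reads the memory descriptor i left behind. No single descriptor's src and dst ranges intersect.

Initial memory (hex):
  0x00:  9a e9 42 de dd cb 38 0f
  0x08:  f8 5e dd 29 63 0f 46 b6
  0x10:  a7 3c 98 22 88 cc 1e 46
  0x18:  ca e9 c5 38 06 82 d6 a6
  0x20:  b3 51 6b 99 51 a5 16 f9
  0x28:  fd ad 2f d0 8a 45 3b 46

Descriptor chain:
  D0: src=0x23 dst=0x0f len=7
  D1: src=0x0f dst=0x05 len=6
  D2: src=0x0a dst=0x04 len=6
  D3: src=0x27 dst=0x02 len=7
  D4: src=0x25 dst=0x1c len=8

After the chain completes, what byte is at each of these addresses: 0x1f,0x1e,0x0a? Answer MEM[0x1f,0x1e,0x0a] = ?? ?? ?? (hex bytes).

  after D0: wrote 7B at 0x0f = 9951a516f9fdad
  after D1: wrote 6B at 0x05 = 9951a516f9fd
  after D2: wrote 6B at 0x04 = fd29630f4699
  after D3: wrote 7B at 0x02 = f9fdad2fd08a45
  after D4: wrote 8B at 0x1c = a516f9fdad2fd08a
query mem[0x1f]=0xfd, mem[0x1e]=0xf9, mem[0x0a]=0xfd

MEM[0x1f,0x1e,0x0a] = fd f9 fd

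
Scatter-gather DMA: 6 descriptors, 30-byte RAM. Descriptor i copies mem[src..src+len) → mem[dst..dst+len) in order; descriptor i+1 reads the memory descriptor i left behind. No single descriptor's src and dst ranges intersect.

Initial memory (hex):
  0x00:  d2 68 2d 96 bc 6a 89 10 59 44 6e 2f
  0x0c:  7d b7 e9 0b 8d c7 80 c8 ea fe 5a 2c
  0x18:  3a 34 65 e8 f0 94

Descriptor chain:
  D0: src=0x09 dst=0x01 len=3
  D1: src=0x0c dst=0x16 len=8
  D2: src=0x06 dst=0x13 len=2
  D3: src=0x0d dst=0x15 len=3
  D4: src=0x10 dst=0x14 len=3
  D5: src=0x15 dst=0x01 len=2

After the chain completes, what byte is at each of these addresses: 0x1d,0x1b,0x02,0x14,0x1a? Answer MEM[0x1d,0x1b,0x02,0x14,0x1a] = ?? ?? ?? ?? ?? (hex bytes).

MEM[0x1d,0x1b,0x02,0x14,0x1a] = c8 c7 80 8d 8d

[0] 0x09->0x01 len=3 : 44 6e 2f
[1] 0x0c->0x16 len=8 : 7d b7 e9 0b 8d c7 80 c8
[2] 0x06->0x13 len=2 : 89 10
[3] 0x0d->0x15 len=3 : b7 e9 0b
[4] 0x10->0x14 len=3 : 8d c7 80
[5] 0x15->0x01 len=2 : c7 80
query mem[0x1d]=0xc8, mem[0x1b]=0xc7, mem[0x02]=0x80, mem[0x14]=0x8d, mem[0x1a]=0x8d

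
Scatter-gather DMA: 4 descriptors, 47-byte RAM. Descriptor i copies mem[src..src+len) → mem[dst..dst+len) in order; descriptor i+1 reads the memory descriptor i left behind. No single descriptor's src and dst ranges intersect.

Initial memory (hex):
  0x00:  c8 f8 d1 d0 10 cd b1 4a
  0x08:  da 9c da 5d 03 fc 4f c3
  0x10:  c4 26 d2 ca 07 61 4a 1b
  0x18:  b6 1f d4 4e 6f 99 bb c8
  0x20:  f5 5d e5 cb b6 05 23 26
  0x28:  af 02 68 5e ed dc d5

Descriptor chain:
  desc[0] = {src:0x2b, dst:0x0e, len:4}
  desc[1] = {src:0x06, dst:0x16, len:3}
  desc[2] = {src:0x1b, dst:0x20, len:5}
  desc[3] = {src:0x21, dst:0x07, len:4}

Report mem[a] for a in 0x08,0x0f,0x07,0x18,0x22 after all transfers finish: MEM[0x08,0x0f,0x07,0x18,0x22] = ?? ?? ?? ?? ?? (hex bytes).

  after D0: wrote 4B at 0x0e = 5eeddcd5
  after D1: wrote 3B at 0x16 = b14ada
  after D2: wrote 5B at 0x20 = 4e6f99bbc8
  after D3: wrote 4B at 0x07 = 6f99bbc8
query mem[0x08]=0x99, mem[0x0f]=0xed, mem[0x07]=0x6f, mem[0x18]=0xda, mem[0x22]=0x99

MEM[0x08,0x0f,0x07,0x18,0x22] = 99 ed 6f da 99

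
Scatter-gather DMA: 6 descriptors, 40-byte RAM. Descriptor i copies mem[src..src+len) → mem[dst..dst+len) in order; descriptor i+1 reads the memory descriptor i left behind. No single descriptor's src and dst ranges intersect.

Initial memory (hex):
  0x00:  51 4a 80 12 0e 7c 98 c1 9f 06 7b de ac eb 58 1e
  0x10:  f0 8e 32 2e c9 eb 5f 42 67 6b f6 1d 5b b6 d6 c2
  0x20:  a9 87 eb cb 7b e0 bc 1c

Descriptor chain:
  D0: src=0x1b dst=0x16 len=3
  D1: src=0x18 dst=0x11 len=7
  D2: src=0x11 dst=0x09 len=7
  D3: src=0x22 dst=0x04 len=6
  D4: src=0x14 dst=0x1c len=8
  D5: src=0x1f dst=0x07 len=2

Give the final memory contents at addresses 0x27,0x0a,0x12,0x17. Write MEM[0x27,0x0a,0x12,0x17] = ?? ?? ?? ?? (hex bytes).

  after D0: wrote 3B at 0x16 = 1d5bb6
  after D1: wrote 7B at 0x11 = b66bf61d5bb6d6
  after D2: wrote 7B at 0x09 = b66bf61d5bb6d6
  after D3: wrote 6B at 0x04 = ebcb7be0bc1c
  after D4: wrote 8B at 0x1c = 1d5bb6d6b66bf61d
  after D5: wrote 2B at 0x07 = d6b6
query mem[0x27]=0x1c, mem[0x0a]=0x6b, mem[0x12]=0x6b, mem[0x17]=0xd6

MEM[0x27,0x0a,0x12,0x17] = 1c 6b 6b d6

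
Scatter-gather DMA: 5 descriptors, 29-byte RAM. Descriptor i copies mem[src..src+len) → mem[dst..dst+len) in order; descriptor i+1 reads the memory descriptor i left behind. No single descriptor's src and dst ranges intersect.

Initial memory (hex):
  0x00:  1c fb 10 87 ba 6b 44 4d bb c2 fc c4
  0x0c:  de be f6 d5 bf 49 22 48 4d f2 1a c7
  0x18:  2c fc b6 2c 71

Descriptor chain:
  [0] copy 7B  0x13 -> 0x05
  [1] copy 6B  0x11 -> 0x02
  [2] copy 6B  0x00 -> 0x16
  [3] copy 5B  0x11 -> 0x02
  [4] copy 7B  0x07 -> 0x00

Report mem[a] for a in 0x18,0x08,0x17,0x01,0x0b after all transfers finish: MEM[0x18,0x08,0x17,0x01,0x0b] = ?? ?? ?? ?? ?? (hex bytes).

MEM[0x18,0x08,0x17,0x01,0x0b] = 49 1a fb 1a fc

  after D0: wrote 7B at 0x05 = 484df21ac72cfc
  after D1: wrote 6B at 0x02 = 4922484df21a
  after D2: wrote 6B at 0x16 = 1cfb4922484d
  after D3: wrote 5B at 0x02 = 4922484df2
  after D4: wrote 7B at 0x00 = 1a1ac72cfcdebe
query mem[0x18]=0x49, mem[0x08]=0x1a, mem[0x17]=0xfb, mem[0x01]=0x1a, mem[0x0b]=0xfc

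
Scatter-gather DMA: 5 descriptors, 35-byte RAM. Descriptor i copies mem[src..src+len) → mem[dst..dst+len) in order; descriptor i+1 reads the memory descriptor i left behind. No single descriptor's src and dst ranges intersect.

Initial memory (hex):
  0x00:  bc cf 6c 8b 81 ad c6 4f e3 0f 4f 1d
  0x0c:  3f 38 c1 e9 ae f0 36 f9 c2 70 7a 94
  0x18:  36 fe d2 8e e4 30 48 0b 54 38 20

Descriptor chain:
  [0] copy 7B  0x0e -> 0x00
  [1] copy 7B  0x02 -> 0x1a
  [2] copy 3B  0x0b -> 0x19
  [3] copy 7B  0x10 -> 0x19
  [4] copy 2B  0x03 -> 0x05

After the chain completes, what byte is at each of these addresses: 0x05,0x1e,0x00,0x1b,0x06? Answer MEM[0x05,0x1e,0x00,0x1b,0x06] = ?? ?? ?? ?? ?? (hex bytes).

MEM[0x05,0x1e,0x00,0x1b,0x06] = f0 70 c1 36 36

D0: mem[0x00..0x06] <- [c1 e9 ae f0 36 f9 c2]
D1: mem[0x1a..0x20] <- [ae f0 36 f9 c2 4f e3]
D2: mem[0x19..0x1b] <- [1d 3f 38]
D3: mem[0x19..0x1f] <- [ae f0 36 f9 c2 70 7a]
D4: mem[0x05..0x06] <- [f0 36]
query mem[0x05]=0xf0, mem[0x1e]=0x70, mem[0x00]=0xc1, mem[0x1b]=0x36, mem[0x06]=0x36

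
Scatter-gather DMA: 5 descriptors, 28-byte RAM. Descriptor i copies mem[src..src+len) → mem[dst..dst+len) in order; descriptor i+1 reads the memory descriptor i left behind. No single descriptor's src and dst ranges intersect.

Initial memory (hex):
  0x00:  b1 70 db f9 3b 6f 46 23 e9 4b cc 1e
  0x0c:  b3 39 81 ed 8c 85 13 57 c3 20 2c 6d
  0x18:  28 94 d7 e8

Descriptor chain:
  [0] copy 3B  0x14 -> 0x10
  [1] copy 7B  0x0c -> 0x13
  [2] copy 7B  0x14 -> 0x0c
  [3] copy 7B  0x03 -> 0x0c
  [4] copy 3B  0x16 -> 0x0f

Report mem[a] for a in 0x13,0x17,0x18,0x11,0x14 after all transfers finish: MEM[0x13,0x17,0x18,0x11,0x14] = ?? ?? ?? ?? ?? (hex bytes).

[0] 0x14->0x10 len=3 : c3 20 2c
[1] 0x0c->0x13 len=7 : b3 39 81 ed c3 20 2c
[2] 0x14->0x0c len=7 : 39 81 ed c3 20 2c d7
[3] 0x03->0x0c len=7 : f9 3b 6f 46 23 e9 4b
[4] 0x16->0x0f len=3 : ed c3 20
query mem[0x13]=0xb3, mem[0x17]=0xc3, mem[0x18]=0x20, mem[0x11]=0x20, mem[0x14]=0x39

MEM[0x13,0x17,0x18,0x11,0x14] = b3 c3 20 20 39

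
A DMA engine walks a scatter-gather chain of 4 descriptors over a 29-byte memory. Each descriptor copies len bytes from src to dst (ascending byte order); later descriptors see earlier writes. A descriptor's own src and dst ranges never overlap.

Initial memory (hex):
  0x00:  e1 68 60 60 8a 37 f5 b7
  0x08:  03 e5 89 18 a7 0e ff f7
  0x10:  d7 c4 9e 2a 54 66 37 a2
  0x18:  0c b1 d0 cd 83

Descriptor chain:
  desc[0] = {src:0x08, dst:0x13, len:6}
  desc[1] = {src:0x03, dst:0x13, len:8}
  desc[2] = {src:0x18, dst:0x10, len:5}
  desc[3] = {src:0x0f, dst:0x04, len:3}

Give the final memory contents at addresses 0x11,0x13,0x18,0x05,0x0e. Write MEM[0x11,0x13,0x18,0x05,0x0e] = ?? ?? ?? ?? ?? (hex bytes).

MEM[0x11,0x13,0x18,0x05,0x0e] = e5 cd 03 03 ff

[0] 0x08->0x13 len=6 : 03 e5 89 18 a7 0e
[1] 0x03->0x13 len=8 : 60 8a 37 f5 b7 03 e5 89
[2] 0x18->0x10 len=5 : 03 e5 89 cd 83
[3] 0x0f->0x04 len=3 : f7 03 e5
query mem[0x11]=0xe5, mem[0x13]=0xcd, mem[0x18]=0x03, mem[0x05]=0x03, mem[0x0e]=0xff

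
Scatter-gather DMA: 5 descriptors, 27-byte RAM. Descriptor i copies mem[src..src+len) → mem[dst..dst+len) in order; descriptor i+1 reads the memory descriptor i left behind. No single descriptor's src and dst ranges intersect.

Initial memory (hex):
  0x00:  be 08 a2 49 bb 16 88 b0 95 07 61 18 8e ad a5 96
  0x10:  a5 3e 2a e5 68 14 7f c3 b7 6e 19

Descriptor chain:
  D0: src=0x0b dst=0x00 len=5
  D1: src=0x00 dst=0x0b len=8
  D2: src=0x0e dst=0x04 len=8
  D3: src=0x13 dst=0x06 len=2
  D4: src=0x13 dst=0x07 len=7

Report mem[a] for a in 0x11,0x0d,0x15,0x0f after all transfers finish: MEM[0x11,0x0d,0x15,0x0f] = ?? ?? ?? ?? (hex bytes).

D0: mem[0x00..0x04] <- [18 8e ad a5 96]
D1: mem[0x0b..0x12] <- [18 8e ad a5 96 16 88 b0]
D2: mem[0x04..0x0b] <- [a5 96 16 88 b0 e5 68 14]
D3: mem[0x06..0x07] <- [e5 68]
D4: mem[0x07..0x0d] <- [e5 68 14 7f c3 b7 6e]
query mem[0x11]=0x88, mem[0x0d]=0x6e, mem[0x15]=0x14, mem[0x0f]=0x96

MEM[0x11,0x0d,0x15,0x0f] = 88 6e 14 96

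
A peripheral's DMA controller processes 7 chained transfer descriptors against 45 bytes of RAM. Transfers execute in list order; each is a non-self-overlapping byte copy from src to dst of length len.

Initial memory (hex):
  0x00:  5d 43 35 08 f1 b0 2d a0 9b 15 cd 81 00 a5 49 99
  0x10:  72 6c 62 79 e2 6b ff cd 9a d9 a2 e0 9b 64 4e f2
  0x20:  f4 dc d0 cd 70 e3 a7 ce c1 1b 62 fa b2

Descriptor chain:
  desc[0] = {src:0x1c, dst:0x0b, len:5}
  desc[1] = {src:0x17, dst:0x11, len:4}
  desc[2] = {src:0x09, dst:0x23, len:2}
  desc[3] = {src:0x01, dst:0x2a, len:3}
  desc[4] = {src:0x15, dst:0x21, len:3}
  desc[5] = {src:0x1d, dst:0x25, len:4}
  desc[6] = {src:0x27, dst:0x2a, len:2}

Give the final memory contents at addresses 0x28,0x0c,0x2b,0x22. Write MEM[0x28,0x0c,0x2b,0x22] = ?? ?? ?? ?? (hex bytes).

#0 dst[0x0b+5] := {0x9b,0x64,0x4e,0xf2,0xf4}
#1 dst[0x11+4] := {0xcd,0x9a,0xd9,0xa2}
#2 dst[0x23+2] := {0x15,0xcd}
#3 dst[0x2a+3] := {0x43,0x35,0x08}
#4 dst[0x21+3] := {0x6b,0xff,0xcd}
#5 dst[0x25+4] := {0x64,0x4e,0xf2,0xf4}
#6 dst[0x2a+2] := {0xf2,0xf4}
query mem[0x28]=0xf4, mem[0x0c]=0x64, mem[0x2b]=0xf4, mem[0x22]=0xff

MEM[0x28,0x0c,0x2b,0x22] = f4 64 f4 ff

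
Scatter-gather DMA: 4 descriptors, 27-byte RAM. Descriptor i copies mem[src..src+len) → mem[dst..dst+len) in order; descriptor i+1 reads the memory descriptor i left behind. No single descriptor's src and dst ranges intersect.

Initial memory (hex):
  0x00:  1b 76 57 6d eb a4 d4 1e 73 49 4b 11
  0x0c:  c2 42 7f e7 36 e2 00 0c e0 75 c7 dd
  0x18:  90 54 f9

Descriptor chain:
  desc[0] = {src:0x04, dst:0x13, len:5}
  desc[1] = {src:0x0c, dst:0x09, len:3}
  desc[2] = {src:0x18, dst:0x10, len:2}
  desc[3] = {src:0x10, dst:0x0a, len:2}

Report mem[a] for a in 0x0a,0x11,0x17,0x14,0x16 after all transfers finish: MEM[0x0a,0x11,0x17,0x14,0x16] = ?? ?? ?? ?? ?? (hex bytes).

#0 dst[0x13+5] := {0xeb,0xa4,0xd4,0x1e,0x73}
#1 dst[0x09+3] := {0xc2,0x42,0x7f}
#2 dst[0x10+2] := {0x90,0x54}
#3 dst[0x0a+2] := {0x90,0x54}
query mem[0x0a]=0x90, mem[0x11]=0x54, mem[0x17]=0x73, mem[0x14]=0xa4, mem[0x16]=0x1e

MEM[0x0a,0x11,0x17,0x14,0x16] = 90 54 73 a4 1e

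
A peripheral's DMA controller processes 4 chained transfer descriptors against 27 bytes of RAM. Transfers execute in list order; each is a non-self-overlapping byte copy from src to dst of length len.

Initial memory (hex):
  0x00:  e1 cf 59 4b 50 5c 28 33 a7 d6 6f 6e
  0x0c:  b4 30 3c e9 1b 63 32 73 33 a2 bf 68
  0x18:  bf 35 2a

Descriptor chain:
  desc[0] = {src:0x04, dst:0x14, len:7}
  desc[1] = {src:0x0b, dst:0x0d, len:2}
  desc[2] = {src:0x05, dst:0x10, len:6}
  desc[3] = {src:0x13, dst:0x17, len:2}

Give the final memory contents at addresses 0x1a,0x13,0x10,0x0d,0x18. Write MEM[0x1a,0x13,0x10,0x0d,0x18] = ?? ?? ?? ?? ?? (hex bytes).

MEM[0x1a,0x13,0x10,0x0d,0x18] = 6f a7 5c 6e d6

  after D0: wrote 7B at 0x14 = 505c2833a7d66f
  after D1: wrote 2B at 0x0d = 6eb4
  after D2: wrote 6B at 0x10 = 5c2833a7d66f
  after D3: wrote 2B at 0x17 = a7d6
query mem[0x1a]=0x6f, mem[0x13]=0xa7, mem[0x10]=0x5c, mem[0x0d]=0x6e, mem[0x18]=0xd6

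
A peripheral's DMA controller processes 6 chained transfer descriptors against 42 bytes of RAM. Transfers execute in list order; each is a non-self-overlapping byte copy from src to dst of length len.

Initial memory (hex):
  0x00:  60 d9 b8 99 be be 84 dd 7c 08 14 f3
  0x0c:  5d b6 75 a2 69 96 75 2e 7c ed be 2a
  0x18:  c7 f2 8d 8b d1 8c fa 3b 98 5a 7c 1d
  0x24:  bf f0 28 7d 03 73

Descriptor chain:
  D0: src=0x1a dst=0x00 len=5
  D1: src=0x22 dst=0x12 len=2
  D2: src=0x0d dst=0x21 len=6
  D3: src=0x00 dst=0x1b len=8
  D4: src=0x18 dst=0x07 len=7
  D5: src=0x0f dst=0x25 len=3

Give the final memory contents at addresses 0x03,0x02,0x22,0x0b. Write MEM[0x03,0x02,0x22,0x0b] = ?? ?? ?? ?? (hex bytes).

MEM[0x03,0x02,0x22,0x0b] = 8c d1 dd 8b

[0] 0x1a->0x00 len=5 : 8d 8b d1 8c fa
[1] 0x22->0x12 len=2 : 7c 1d
[2] 0x0d->0x21 len=6 : b6 75 a2 69 96 7c
[3] 0x00->0x1b len=8 : 8d 8b d1 8c fa be 84 dd
[4] 0x18->0x07 len=7 : c7 f2 8d 8d 8b d1 8c
[5] 0x0f->0x25 len=3 : a2 69 96
query mem[0x03]=0x8c, mem[0x02]=0xd1, mem[0x22]=0xdd, mem[0x0b]=0x8b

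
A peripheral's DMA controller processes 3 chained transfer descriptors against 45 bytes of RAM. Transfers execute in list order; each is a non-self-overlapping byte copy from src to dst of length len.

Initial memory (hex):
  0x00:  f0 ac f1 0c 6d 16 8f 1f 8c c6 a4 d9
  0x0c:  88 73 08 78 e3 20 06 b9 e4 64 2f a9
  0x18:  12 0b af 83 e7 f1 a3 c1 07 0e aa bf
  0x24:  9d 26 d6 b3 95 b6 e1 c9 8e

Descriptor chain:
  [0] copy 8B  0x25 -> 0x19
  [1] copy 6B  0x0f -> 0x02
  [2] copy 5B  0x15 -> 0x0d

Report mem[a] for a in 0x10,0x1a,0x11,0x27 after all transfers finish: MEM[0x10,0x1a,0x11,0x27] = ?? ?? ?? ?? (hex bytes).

#0 dst[0x19+8] := {0x26,0xd6,0xb3,0x95,0xb6,0xe1,0xc9,0x8e}
#1 dst[0x02+6] := {0x78,0xe3,0x20,0x06,0xb9,0xe4}
#2 dst[0x0d+5] := {0x64,0x2f,0xa9,0x12,0x26}
query mem[0x10]=0x12, mem[0x1a]=0xd6, mem[0x11]=0x26, mem[0x27]=0xb3

MEM[0x10,0x1a,0x11,0x27] = 12 d6 26 b3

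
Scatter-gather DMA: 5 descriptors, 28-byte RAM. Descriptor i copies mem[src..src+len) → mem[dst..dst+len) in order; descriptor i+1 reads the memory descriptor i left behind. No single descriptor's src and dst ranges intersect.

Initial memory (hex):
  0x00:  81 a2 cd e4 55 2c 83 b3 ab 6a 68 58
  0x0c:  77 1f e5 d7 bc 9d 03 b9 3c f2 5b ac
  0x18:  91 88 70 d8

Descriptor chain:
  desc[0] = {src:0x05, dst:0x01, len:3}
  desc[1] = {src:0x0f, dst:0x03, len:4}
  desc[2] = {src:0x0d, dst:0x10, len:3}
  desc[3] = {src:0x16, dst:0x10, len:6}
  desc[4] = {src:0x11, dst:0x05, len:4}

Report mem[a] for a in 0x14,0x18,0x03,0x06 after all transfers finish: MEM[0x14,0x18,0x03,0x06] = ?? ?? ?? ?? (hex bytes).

  after D0: wrote 3B at 0x01 = 2c83b3
  after D1: wrote 4B at 0x03 = d7bc9d03
  after D2: wrote 3B at 0x10 = 1fe5d7
  after D3: wrote 6B at 0x10 = 5bac918870d8
  after D4: wrote 4B at 0x05 = ac918870
query mem[0x14]=0x70, mem[0x18]=0x91, mem[0x03]=0xd7, mem[0x06]=0x91

MEM[0x14,0x18,0x03,0x06] = 70 91 d7 91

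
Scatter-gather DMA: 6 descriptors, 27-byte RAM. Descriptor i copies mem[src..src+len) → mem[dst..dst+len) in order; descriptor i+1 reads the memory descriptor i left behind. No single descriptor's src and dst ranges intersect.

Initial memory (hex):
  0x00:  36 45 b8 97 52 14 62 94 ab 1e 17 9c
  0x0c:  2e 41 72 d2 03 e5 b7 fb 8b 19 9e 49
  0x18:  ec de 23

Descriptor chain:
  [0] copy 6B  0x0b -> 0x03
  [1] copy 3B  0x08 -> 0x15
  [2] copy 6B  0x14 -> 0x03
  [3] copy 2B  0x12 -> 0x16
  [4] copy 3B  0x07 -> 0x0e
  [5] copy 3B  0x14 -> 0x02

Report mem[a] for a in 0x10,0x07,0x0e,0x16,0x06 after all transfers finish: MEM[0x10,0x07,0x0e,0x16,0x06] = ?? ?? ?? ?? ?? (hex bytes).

  after D0: wrote 6B at 0x03 = 9c2e4172d203
  after D1: wrote 3B at 0x15 = 031e17
  after D2: wrote 6B at 0x03 = 8b031e17ecde
  after D3: wrote 2B at 0x16 = b7fb
  after D4: wrote 3B at 0x0e = ecde1e
  after D5: wrote 3B at 0x02 = 8b03b7
query mem[0x10]=0x1e, mem[0x07]=0xec, mem[0x0e]=0xec, mem[0x16]=0xb7, mem[0x06]=0x17

MEM[0x10,0x07,0x0e,0x16,0x06] = 1e ec ec b7 17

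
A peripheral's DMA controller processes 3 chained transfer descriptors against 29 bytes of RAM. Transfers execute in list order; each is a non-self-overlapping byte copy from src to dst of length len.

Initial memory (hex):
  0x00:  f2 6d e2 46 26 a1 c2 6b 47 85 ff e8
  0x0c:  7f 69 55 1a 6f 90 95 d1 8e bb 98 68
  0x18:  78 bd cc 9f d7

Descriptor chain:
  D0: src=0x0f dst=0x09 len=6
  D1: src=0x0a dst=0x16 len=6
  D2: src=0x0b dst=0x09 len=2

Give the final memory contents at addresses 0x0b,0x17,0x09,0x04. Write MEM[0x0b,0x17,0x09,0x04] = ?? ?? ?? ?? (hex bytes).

MEM[0x0b,0x17,0x09,0x04] = 90 90 90 26

#0 dst[0x09+6] := {0x1a,0x6f,0x90,0x95,0xd1,0x8e}
#1 dst[0x16+6] := {0x6f,0x90,0x95,0xd1,0x8e,0x1a}
#2 dst[0x09+2] := {0x90,0x95}
query mem[0x0b]=0x90, mem[0x17]=0x90, mem[0x09]=0x90, mem[0x04]=0x26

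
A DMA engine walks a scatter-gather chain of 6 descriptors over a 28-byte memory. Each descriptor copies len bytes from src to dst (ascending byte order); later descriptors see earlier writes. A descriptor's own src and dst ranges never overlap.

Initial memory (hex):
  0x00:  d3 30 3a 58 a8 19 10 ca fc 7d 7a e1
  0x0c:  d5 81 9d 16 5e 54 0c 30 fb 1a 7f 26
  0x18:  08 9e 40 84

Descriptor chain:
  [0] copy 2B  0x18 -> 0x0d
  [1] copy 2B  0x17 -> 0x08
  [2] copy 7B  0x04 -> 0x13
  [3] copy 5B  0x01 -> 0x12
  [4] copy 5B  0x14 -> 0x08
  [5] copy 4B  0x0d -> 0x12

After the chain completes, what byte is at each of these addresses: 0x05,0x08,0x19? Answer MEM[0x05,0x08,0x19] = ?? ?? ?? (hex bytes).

D0: mem[0x0d..0x0e] <- [08 9e]
D1: mem[0x08..0x09] <- [26 08]
D2: mem[0x13..0x19] <- [a8 19 10 ca 26 08 7a]
D3: mem[0x12..0x16] <- [30 3a 58 a8 19]
D4: mem[0x08..0x0c] <- [58 a8 19 26 08]
D5: mem[0x12..0x15] <- [08 9e 16 5e]
query mem[0x05]=0x19, mem[0x08]=0x58, mem[0x19]=0x7a

MEM[0x05,0x08,0x19] = 19 58 7a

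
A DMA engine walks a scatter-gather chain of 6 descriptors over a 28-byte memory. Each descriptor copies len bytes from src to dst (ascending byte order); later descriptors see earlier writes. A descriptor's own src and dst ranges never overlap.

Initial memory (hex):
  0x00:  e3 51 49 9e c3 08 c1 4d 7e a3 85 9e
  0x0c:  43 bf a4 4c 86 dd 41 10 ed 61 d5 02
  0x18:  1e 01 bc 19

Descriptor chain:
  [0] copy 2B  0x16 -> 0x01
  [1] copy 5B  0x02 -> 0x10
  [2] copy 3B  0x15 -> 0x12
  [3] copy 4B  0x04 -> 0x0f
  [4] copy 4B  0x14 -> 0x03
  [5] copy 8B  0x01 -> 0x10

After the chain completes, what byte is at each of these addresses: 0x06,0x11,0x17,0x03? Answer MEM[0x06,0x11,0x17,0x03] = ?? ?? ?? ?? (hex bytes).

MEM[0x06,0x11,0x17,0x03] = 02 02 7e 02

#0 dst[0x01+2] := {0xd5,0x02}
#1 dst[0x10+5] := {0x02,0x9e,0xc3,0x08,0xc1}
#2 dst[0x12+3] := {0x61,0xd5,0x02}
#3 dst[0x0f+4] := {0xc3,0x08,0xc1,0x4d}
#4 dst[0x03+4] := {0x02,0x61,0xd5,0x02}
#5 dst[0x10+8] := {0xd5,0x02,0x02,0x61,0xd5,0x02,0x4d,0x7e}
query mem[0x06]=0x02, mem[0x11]=0x02, mem[0x17]=0x7e, mem[0x03]=0x02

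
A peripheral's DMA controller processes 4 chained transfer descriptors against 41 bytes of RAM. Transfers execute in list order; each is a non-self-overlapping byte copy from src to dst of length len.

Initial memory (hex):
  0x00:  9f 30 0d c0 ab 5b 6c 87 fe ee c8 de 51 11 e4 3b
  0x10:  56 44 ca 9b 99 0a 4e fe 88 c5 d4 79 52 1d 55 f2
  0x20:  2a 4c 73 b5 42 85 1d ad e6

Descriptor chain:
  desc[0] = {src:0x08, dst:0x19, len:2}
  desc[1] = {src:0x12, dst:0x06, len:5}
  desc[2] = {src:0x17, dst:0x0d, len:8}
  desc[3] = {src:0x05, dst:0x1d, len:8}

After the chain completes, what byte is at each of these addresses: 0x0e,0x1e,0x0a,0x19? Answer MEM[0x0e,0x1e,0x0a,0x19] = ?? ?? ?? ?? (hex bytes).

[0] 0x08->0x19 len=2 : fe ee
[1] 0x12->0x06 len=5 : ca 9b 99 0a 4e
[2] 0x17->0x0d len=8 : fe 88 fe ee 79 52 1d 55
[3] 0x05->0x1d len=8 : 5b ca 9b 99 0a 4e de 51
query mem[0x0e]=0x88, mem[0x1e]=0xca, mem[0x0a]=0x4e, mem[0x19]=0xfe

MEM[0x0e,0x1e,0x0a,0x19] = 88 ca 4e fe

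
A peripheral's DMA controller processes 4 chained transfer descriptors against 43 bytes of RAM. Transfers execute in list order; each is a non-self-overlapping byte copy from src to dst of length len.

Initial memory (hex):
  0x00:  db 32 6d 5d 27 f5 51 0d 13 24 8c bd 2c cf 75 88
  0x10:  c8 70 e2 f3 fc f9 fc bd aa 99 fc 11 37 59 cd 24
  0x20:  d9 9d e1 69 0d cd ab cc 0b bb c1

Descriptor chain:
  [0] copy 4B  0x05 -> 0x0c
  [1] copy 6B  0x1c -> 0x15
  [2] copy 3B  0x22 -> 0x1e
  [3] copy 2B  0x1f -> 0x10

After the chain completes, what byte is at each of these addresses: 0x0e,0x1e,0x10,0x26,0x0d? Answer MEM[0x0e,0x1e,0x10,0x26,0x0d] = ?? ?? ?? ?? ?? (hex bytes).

[0] 0x05->0x0c len=4 : f5 51 0d 13
[1] 0x1c->0x15 len=6 : 37 59 cd 24 d9 9d
[2] 0x22->0x1e len=3 : e1 69 0d
[3] 0x1f->0x10 len=2 : 69 0d
query mem[0x0e]=0x0d, mem[0x1e]=0xe1, mem[0x10]=0x69, mem[0x26]=0xab, mem[0x0d]=0x51

MEM[0x0e,0x1e,0x10,0x26,0x0d] = 0d e1 69 ab 51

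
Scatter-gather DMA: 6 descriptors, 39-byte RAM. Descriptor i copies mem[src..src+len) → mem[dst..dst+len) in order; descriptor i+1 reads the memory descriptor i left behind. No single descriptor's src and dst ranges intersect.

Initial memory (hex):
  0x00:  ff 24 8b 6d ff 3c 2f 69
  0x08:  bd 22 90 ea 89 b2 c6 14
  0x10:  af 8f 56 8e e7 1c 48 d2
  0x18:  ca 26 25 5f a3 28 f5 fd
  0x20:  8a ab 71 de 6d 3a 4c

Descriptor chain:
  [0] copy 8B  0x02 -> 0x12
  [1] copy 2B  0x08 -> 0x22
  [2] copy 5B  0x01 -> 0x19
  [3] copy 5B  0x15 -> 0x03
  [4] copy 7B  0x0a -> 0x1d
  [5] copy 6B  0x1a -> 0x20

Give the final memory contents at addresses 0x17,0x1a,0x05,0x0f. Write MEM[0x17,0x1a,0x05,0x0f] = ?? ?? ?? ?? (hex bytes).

  after D0: wrote 8B at 0x12 = 8b6dff3c2f69bd22
  after D1: wrote 2B at 0x22 = bd22
  after D2: wrote 5B at 0x19 = 248b6dff3c
  after D3: wrote 5B at 0x03 = 3c2f69bd24
  after D4: wrote 7B at 0x1d = 90ea89b2c614af
  after D5: wrote 6B at 0x20 = 8b6dff90ea89
query mem[0x17]=0x69, mem[0x1a]=0x8b, mem[0x05]=0x69, mem[0x0f]=0x14

MEM[0x17,0x1a,0x05,0x0f] = 69 8b 69 14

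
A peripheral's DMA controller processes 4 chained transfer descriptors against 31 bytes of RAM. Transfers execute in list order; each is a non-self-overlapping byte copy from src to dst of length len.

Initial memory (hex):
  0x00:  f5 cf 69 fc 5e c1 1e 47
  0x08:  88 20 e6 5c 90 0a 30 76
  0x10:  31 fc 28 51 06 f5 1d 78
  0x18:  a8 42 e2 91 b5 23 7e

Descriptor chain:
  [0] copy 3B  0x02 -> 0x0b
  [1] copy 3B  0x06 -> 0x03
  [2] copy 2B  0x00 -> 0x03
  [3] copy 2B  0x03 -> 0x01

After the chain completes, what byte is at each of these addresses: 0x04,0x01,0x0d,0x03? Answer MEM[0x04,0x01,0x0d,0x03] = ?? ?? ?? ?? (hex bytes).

MEM[0x04,0x01,0x0d,0x03] = cf f5 5e f5

D0: mem[0x0b..0x0d] <- [69 fc 5e]
D1: mem[0x03..0x05] <- [1e 47 88]
D2: mem[0x03..0x04] <- [f5 cf]
D3: mem[0x01..0x02] <- [f5 cf]
query mem[0x04]=0xcf, mem[0x01]=0xf5, mem[0x0d]=0x5e, mem[0x03]=0xf5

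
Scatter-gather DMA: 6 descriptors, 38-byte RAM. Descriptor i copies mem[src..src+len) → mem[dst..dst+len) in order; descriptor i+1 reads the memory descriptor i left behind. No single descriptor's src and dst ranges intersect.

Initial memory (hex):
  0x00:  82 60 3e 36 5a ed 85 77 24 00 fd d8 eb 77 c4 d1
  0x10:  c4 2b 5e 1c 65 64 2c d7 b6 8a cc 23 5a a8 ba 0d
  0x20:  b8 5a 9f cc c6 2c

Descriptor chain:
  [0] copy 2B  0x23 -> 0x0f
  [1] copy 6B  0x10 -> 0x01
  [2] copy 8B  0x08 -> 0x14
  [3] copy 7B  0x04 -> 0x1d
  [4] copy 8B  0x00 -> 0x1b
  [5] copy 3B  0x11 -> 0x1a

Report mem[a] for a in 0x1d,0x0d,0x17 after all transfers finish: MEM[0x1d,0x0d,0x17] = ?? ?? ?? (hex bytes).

[0] 0x23->0x0f len=2 : cc c6
[1] 0x10->0x01 len=6 : c6 2b 5e 1c 65 64
[2] 0x08->0x14 len=8 : 24 00 fd d8 eb 77 c4 cc
[3] 0x04->0x1d len=7 : 1c 65 64 77 24 00 fd
[4] 0x00->0x1b len=8 : 82 c6 2b 5e 1c 65 64 77
[5] 0x11->0x1a len=3 : 2b 5e 1c
query mem[0x1d]=0x2b, mem[0x0d]=0x77, mem[0x17]=0xd8

MEM[0x1d,0x0d,0x17] = 2b 77 d8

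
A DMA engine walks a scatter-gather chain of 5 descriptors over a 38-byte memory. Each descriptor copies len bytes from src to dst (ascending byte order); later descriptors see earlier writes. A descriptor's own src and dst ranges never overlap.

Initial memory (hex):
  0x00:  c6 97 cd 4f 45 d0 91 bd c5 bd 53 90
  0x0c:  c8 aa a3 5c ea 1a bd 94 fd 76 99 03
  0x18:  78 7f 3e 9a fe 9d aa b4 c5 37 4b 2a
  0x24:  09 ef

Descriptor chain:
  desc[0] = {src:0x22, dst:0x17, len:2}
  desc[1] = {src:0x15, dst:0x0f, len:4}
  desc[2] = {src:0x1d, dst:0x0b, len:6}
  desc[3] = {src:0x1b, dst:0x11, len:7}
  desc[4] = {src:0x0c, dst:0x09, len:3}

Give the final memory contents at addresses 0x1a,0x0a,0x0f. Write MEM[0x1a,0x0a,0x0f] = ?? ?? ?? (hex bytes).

  after D0: wrote 2B at 0x17 = 4b2a
  after D1: wrote 4B at 0x0f = 76994b2a
  after D2: wrote 6B at 0x0b = 9daab4c5374b
  after D3: wrote 7B at 0x11 = 9afe9daab4c537
  after D4: wrote 3B at 0x09 = aab4c5
query mem[0x1a]=0x3e, mem[0x0a]=0xb4, mem[0x0f]=0x37

MEM[0x1a,0x0a,0x0f] = 3e b4 37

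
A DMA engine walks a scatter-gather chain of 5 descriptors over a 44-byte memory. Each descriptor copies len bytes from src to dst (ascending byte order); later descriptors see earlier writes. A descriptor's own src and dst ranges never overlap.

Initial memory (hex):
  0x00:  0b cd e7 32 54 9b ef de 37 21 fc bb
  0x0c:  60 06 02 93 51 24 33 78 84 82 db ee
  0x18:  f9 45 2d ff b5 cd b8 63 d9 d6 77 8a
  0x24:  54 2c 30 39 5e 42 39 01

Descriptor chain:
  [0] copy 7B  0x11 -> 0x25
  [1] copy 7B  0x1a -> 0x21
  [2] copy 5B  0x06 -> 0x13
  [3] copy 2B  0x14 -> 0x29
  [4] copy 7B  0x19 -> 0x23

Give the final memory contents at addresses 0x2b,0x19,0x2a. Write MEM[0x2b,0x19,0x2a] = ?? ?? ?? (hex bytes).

MEM[0x2b,0x19,0x2a] = ee 45 37

[0] 0x11->0x25 len=7 : 24 33 78 84 82 db ee
[1] 0x1a->0x21 len=7 : 2d ff b5 cd b8 63 d9
[2] 0x06->0x13 len=5 : ef de 37 21 fc
[3] 0x14->0x29 len=2 : de 37
[4] 0x19->0x23 len=7 : 45 2d ff b5 cd b8 63
query mem[0x2b]=0xee, mem[0x19]=0x45, mem[0x2a]=0x37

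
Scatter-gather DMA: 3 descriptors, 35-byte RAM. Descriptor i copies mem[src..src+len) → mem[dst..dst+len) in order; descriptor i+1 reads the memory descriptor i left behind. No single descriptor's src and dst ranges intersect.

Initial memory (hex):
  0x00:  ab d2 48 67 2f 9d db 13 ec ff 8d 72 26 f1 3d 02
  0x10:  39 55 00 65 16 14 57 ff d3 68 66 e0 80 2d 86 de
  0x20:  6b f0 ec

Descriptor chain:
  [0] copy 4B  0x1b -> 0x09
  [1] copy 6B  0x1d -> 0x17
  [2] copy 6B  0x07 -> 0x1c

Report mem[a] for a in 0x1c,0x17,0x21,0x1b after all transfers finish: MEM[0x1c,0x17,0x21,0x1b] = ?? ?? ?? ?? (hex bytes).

MEM[0x1c,0x17,0x21,0x1b] = 13 2d 86 f0

[0] 0x1b->0x09 len=4 : e0 80 2d 86
[1] 0x1d->0x17 len=6 : 2d 86 de 6b f0 ec
[2] 0x07->0x1c len=6 : 13 ec e0 80 2d 86
query mem[0x1c]=0x13, mem[0x17]=0x2d, mem[0x21]=0x86, mem[0x1b]=0xf0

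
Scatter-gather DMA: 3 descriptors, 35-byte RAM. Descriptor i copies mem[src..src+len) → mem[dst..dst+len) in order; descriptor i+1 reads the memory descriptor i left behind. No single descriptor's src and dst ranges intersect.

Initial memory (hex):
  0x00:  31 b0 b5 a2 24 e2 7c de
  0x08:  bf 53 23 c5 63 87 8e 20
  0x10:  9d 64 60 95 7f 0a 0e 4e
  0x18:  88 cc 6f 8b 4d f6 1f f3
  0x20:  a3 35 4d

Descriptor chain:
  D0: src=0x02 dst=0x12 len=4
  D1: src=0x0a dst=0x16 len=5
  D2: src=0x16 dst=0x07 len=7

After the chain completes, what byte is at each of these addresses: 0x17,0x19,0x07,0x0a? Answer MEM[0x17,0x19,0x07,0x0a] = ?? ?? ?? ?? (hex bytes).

[0] 0x02->0x12 len=4 : b5 a2 24 e2
[1] 0x0a->0x16 len=5 : 23 c5 63 87 8e
[2] 0x16->0x07 len=7 : 23 c5 63 87 8e 8b 4d
query mem[0x17]=0xc5, mem[0x19]=0x87, mem[0x07]=0x23, mem[0x0a]=0x87

MEM[0x17,0x19,0x07,0x0a] = c5 87 23 87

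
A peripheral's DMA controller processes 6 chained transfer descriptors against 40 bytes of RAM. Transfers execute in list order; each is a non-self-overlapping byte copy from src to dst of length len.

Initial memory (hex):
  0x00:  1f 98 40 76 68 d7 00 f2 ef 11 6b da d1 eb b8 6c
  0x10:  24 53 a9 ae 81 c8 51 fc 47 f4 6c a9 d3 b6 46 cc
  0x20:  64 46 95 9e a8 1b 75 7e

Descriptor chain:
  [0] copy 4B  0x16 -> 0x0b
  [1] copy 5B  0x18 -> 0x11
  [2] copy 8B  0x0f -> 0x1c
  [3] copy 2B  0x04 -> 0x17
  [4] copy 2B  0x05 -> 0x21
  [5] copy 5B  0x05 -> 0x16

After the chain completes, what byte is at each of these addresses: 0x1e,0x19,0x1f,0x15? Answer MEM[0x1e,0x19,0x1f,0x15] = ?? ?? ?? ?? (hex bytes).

MEM[0x1e,0x19,0x1f,0x15] = 47 ef f4 d3

[0] 0x16->0x0b len=4 : 51 fc 47 f4
[1] 0x18->0x11 len=5 : 47 f4 6c a9 d3
[2] 0x0f->0x1c len=8 : 6c 24 47 f4 6c a9 d3 51
[3] 0x04->0x17 len=2 : 68 d7
[4] 0x05->0x21 len=2 : d7 00
[5] 0x05->0x16 len=5 : d7 00 f2 ef 11
query mem[0x1e]=0x47, mem[0x19]=0xef, mem[0x1f]=0xf4, mem[0x15]=0xd3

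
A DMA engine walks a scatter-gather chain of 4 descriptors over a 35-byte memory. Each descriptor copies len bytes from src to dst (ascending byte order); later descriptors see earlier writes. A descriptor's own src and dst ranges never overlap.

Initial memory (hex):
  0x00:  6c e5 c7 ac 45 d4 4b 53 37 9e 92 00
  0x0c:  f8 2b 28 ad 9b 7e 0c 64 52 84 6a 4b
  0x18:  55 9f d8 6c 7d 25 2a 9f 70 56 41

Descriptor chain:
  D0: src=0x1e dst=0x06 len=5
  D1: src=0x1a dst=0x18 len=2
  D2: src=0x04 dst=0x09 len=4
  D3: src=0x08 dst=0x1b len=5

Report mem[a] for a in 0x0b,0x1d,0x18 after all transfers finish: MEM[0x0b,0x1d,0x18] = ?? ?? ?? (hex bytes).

MEM[0x0b,0x1d,0x18] = 2a d4 d8

D0: mem[0x06..0x0a] <- [2a 9f 70 56 41]
D1: mem[0x18..0x19] <- [d8 6c]
D2: mem[0x09..0x0c] <- [45 d4 2a 9f]
D3: mem[0x1b..0x1f] <- [70 45 d4 2a 9f]
query mem[0x0b]=0x2a, mem[0x1d]=0xd4, mem[0x18]=0xd8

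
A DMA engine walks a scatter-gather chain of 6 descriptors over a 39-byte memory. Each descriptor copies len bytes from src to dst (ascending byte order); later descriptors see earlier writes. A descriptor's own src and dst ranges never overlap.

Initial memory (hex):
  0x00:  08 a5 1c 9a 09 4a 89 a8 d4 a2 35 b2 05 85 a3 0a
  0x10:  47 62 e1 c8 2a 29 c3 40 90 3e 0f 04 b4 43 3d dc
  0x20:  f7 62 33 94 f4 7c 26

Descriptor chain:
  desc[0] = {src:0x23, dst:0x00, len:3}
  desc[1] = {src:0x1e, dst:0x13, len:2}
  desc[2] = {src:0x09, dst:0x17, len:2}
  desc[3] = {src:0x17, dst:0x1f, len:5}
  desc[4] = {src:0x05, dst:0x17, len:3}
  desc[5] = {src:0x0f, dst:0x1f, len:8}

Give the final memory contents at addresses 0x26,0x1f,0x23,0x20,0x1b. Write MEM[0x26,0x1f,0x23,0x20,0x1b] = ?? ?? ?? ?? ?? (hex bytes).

[0] 0x23->0x00 len=3 : 94 f4 7c
[1] 0x1e->0x13 len=2 : 3d dc
[2] 0x09->0x17 len=2 : a2 35
[3] 0x17->0x1f len=5 : a2 35 3e 0f 04
[4] 0x05->0x17 len=3 : 4a 89 a8
[5] 0x0f->0x1f len=8 : 0a 47 62 e1 3d dc 29 c3
query mem[0x26]=0xc3, mem[0x1f]=0x0a, mem[0x23]=0x3d, mem[0x20]=0x47, mem[0x1b]=0x04

MEM[0x26,0x1f,0x23,0x20,0x1b] = c3 0a 3d 47 04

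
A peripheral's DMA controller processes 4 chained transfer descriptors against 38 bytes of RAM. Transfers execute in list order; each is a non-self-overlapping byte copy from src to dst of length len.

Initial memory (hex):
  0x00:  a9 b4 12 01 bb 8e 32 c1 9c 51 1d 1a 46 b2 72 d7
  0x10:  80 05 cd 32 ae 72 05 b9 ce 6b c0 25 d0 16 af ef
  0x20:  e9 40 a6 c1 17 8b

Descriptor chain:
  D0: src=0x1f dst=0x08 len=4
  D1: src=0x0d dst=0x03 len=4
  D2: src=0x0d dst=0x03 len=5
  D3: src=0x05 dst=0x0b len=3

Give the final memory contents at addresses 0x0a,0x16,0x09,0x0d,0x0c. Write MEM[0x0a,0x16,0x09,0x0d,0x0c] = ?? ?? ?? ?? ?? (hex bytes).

MEM[0x0a,0x16,0x09,0x0d,0x0c] = 40 05 e9 05 80

[0] 0x1f->0x08 len=4 : ef e9 40 a6
[1] 0x0d->0x03 len=4 : b2 72 d7 80
[2] 0x0d->0x03 len=5 : b2 72 d7 80 05
[3] 0x05->0x0b len=3 : d7 80 05
query mem[0x0a]=0x40, mem[0x16]=0x05, mem[0x09]=0xe9, mem[0x0d]=0x05, mem[0x0c]=0x80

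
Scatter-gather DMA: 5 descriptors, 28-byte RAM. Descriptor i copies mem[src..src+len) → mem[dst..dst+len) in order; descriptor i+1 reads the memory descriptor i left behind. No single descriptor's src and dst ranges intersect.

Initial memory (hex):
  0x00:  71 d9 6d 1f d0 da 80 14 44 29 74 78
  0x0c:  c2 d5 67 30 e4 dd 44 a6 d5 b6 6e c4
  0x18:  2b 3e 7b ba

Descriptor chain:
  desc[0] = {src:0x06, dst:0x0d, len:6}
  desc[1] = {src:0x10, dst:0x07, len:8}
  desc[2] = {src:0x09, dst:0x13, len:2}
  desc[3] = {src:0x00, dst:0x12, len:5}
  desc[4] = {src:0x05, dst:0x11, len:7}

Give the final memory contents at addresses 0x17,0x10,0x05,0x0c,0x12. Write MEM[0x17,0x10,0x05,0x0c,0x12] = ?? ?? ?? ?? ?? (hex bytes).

  after D0: wrote 6B at 0x0d = 801444297478
  after D1: wrote 8B at 0x07 = 297478a6d5b66ec4
  after D2: wrote 2B at 0x13 = 78a6
  after D3: wrote 5B at 0x12 = 71d96d1fd0
  after D4: wrote 7B at 0x11 = da80297478a6d5
query mem[0x17]=0xd5, mem[0x10]=0x29, mem[0x05]=0xda, mem[0x0c]=0xb6, mem[0x12]=0x80

MEM[0x17,0x10,0x05,0x0c,0x12] = d5 29 da b6 80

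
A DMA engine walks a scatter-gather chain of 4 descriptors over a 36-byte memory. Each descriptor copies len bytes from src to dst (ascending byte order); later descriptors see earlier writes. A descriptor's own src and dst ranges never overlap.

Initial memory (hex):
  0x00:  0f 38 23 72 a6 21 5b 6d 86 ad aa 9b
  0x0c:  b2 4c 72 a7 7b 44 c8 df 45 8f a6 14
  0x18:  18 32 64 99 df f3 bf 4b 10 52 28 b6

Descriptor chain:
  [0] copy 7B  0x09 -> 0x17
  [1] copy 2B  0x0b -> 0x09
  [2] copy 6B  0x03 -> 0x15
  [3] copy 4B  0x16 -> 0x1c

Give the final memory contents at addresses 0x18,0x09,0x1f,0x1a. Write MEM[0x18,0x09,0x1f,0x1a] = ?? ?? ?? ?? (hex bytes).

MEM[0x18,0x09,0x1f,0x1a] = 5b 9b 6d 86

D0: mem[0x17..0x1d] <- [ad aa 9b b2 4c 72 a7]
D1: mem[0x09..0x0a] <- [9b b2]
D2: mem[0x15..0x1a] <- [72 a6 21 5b 6d 86]
D3: mem[0x1c..0x1f] <- [a6 21 5b 6d]
query mem[0x18]=0x5b, mem[0x09]=0x9b, mem[0x1f]=0x6d, mem[0x1a]=0x86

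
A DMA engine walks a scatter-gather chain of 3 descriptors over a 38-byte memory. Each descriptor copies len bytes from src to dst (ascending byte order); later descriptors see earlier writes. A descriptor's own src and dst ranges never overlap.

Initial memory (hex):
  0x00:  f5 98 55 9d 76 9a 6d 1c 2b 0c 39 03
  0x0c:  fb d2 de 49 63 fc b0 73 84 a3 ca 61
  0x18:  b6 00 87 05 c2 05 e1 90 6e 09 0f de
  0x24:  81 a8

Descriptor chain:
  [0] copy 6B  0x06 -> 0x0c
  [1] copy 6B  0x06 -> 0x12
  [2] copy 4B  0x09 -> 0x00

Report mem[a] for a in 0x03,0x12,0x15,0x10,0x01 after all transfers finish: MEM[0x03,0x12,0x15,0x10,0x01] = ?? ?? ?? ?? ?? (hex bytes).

  after D0: wrote 6B at 0x0c = 6d1c2b0c3903
  after D1: wrote 6B at 0x12 = 6d1c2b0c3903
  after D2: wrote 4B at 0x00 = 0c39036d
query mem[0x03]=0x6d, mem[0x12]=0x6d, mem[0x15]=0x0c, mem[0x10]=0x39, mem[0x01]=0x39

MEM[0x03,0x12,0x15,0x10,0x01] = 6d 6d 0c 39 39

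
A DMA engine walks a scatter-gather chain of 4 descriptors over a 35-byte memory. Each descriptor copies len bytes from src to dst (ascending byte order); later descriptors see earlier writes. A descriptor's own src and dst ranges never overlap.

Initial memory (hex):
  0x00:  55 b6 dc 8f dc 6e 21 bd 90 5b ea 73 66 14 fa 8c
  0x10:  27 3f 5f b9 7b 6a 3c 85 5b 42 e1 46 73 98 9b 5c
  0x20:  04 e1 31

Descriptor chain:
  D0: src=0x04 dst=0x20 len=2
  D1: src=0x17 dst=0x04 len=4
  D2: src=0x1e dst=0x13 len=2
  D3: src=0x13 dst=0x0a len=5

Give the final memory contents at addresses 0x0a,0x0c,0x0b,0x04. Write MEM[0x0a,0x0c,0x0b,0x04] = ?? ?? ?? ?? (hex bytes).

MEM[0x0a,0x0c,0x0b,0x04] = 9b 6a 5c 85

  after D0: wrote 2B at 0x20 = dc6e
  after D1: wrote 4B at 0x04 = 855b42e1
  after D2: wrote 2B at 0x13 = 9b5c
  after D3: wrote 5B at 0x0a = 9b5c6a3c85
query mem[0x0a]=0x9b, mem[0x0c]=0x6a, mem[0x0b]=0x5c, mem[0x04]=0x85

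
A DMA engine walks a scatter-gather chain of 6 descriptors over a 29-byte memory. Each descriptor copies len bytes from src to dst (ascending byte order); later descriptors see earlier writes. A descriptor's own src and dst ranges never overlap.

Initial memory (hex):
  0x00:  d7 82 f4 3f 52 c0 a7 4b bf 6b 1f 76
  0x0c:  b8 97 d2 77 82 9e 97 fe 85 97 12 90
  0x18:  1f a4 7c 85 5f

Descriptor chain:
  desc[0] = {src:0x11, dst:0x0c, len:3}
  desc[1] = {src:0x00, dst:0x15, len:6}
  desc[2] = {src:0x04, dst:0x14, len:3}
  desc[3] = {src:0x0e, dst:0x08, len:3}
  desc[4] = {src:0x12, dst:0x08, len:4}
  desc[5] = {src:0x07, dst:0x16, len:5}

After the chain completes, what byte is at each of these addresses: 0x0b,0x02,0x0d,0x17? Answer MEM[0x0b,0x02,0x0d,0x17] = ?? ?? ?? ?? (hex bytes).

  after D0: wrote 3B at 0x0c = 9e97fe
  after D1: wrote 6B at 0x15 = d782f43f52c0
  after D2: wrote 3B at 0x14 = 52c0a7
  after D3: wrote 3B at 0x08 = fe7782
  after D4: wrote 4B at 0x08 = 97fe52c0
  after D5: wrote 5B at 0x16 = 4b97fe52c0
query mem[0x0b]=0xc0, mem[0x02]=0xf4, mem[0x0d]=0x97, mem[0x17]=0x97

MEM[0x0b,0x02,0x0d,0x17] = c0 f4 97 97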